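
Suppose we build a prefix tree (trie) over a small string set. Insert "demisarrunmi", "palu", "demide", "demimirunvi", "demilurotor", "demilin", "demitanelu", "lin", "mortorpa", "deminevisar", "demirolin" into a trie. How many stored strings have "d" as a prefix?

Filter for entries beginning with "d":
Words under "d": demide, demilin, demilurotor, demimirunvi, deminevisar, demirolin, demisarrunmi, demitanelu
Count: 8

8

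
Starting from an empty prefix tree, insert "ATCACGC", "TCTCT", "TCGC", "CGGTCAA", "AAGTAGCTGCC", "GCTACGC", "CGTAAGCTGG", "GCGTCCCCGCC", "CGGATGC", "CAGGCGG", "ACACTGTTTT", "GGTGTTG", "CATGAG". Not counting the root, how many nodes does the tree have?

Count nodes per top-level branch (shared prefixes stored once):
  'A'-branch (AAGTAGCTGCC, ACACTGTTTT, ATCACGC): 26 nodes
  'C'-branch (CAGGCGG, CATGAG, CGGATGC, CGGTCAA, CGTAAGCTGG): 29 nodes
  'G'-branch (GCGTCCCCGCC, GCTACGC, GGTGTTG): 22 nodes
  'T'-branch (TCGC, TCTCT): 7 nodes
Sum: 84

84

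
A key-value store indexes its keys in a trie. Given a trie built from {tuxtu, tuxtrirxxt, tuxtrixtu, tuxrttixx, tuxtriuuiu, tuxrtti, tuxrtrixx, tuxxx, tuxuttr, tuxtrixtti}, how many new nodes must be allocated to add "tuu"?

"tu" is already a path in the trie; the remaining "u" must be added.
So 3 − 2 = 1 new nodes.

1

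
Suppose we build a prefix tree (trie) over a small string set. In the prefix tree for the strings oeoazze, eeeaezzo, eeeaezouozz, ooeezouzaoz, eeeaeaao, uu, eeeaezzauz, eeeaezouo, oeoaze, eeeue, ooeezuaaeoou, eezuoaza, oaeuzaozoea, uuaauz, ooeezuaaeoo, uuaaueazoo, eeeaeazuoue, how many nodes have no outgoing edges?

Leaves are exactly the stored words that no other stored word extends.
Those words: "eeeaeaao", "eeeaeazuoue", "eeeaezouozz", "eeeaezzauz", "eeeaezzo", "eeeue", "eezuoaza", "oaeuzaozoea", "oeoaze", "oeoazze", "ooeezouzaoz", "ooeezuaaeoou", "uuaaueazoo", "uuaauz"
Leaf count: 14

14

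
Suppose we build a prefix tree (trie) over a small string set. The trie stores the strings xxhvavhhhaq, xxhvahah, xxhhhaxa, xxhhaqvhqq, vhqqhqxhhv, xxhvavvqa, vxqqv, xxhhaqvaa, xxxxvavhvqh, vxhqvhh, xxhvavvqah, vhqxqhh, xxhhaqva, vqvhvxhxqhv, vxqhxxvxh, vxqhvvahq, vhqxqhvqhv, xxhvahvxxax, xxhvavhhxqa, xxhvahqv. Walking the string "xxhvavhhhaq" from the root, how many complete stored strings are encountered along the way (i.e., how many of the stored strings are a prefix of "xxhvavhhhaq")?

Traverse "xxhvavhhhaq" character by character; count nodes along the way that are marked as word ends.
Prefixes of the query that are stored words: "xxhvavhhhaq"
Count: 1

1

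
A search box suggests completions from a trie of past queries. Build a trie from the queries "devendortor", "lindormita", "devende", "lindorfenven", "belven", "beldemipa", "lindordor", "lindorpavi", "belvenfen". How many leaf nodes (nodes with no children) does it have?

8

Leaves are exactly the stored words that no other stored word extends.
Those words: "beldemipa", "belvenfen", "devende", "devendortor", "lindordor", "lindorfenven", "lindormita", "lindorpavi"
Leaf count: 8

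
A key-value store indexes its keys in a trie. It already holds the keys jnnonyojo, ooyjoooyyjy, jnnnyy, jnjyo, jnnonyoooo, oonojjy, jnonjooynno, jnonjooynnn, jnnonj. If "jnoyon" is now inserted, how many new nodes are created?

Walking "jnoyon" from the root, the first 3 characters ("jno") follow existing edges; "y" is the first miss.
New nodes needed: |"jnoyon"| − 3 = 6 − 3 = 3.

3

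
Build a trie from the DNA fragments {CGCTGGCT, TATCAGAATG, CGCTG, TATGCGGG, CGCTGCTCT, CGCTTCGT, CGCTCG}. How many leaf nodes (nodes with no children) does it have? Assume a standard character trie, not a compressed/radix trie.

A leaf is a node with no children — equivalently, the end of a word that is not a proper prefix of any other stored word.
Those words: "CGCTCG", "CGCTGCTCT", "CGCTGGCT", "CGCTTCGT", "TATCAGAATG", "TATGCGGG"
Leaf count: 6

6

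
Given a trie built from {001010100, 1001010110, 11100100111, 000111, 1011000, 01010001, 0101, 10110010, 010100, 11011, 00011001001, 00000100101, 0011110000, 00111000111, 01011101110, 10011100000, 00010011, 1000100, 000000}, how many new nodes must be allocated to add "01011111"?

Walking "01011111" from the root, the first 6 characters ("010111") follow existing edges; "1" is the first miss.
New nodes needed: |"01011111"| − 6 = 8 − 6 = 2.

2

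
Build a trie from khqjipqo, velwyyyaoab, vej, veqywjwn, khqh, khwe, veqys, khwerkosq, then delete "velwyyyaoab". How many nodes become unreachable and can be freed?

9

A node on "velwyyyaoab"'s path can go only if nothing else ends at it or branches off below it.
The suffix "lwyyyaoab" (9 nodes) is used only by "velwyyyaoab"; the node for "ve" still has the child "j", so pruning stops there.
Nodes removed: 9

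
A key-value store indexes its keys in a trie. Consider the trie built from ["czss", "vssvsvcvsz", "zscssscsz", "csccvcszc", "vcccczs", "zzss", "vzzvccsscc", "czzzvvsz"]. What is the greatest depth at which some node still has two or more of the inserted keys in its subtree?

2

Equivalently: take the maximum, over all pairs, of their longest common prefix length.
e.g. "czss" and "czzzvvsz" share the prefix "cz" of length 2; no pair shares a longer one.
Longest shared-prefix length: 2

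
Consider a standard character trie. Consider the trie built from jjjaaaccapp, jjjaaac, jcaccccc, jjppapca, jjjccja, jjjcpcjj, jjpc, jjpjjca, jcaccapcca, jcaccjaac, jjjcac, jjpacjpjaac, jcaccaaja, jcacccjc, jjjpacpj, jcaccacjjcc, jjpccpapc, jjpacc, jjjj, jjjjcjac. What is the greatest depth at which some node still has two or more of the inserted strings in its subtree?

Look for the deepest trie node that still has at least two words in its subtree.
"jjjaaac" and "jjjaaaccapp" agree on "jjjaaac" (7 characters) before diverging; nothing deeper is shared.
Longest shared-prefix length: 7

7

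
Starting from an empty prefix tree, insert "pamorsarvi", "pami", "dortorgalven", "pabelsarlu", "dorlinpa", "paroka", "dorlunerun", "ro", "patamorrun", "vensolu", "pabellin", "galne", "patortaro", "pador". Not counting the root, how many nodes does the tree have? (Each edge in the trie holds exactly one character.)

80

Trace insertions, counting only characters that open a new branch:
  "pamorsarvi" → 10 new (p, a, m, o, r, s, a, r, v, i)
  "pami" → prefix "pam" already present; 1 new (i)
  "dortorgalven" → 12 new (d, o, r, t, o, r, g, a, l, v, e, n)
  "pabelsarlu" → prefix "pa" already present; 8 new (b, e, l, s, a, r, l, u)
  "dorlinpa" → prefix "dor" already present; 5 new (l, i, n, p, a)
  "paroka" → prefix "pa" already present; 4 new (r, o, k, a)
  "dorlunerun" → prefix "dorl" already present; 6 new (u, n, e, r, u, n)
  "ro" → 2 new (r, o)
  "patamorrun" → prefix "pa" already present; 8 new (t, a, m, o, r, r, u, n)
  "vensolu" → 7 new (v, e, n, s, o, l, u)
  "pabellin" → prefix "pabel" already present; 3 new (l, i, n)
  "galne" → 5 new (g, a, l, n, e)
  "patortaro" → prefix "pat" already present; 6 new (o, r, t, a, r, o)
  "pador" → prefix "pa" already present; 3 new (d, o, r)
Total nodes = 10 + 1 + 12 + 8 + 5 + 4 + 6 + 2 + 8 + 7 + 3 + 5 + 6 + 3 = 80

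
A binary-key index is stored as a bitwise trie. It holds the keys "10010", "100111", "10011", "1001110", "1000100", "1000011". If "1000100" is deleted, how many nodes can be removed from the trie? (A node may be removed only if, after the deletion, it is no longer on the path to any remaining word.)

3

Walk "1000100" from the leaf back toward the root, removing each node that no remaining word uses.
The suffix "100" (3 nodes) is used only by "1000100"; the node for "1000" still has the child "0", so pruning stops there.
Nodes removed: 3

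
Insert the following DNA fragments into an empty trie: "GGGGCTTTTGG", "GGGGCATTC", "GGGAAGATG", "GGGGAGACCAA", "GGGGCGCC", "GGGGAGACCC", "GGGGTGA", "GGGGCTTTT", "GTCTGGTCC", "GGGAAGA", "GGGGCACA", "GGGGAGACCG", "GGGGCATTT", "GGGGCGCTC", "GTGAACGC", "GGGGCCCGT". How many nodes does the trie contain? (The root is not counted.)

Insert word by word; a character creates a node only if that edge doesn't already exist:
  "GGGGCTTTTGG" → 11 new (G, G, G, G, C, T, T, T, T, G, G)
  "GGGGCATTC" → prefix "GGGGC" already present; 4 new (A, T, T, C)
  "GGGAAGATG" → prefix "GGG" already present; 6 new (A, A, G, A, T, G)
  "GGGGAGACCAA" → prefix "GGGG" already present; 7 new (A, G, A, C, C, A, A)
  "GGGGCGCC" → prefix "GGGGC" already present; 3 new (G, C, C)
  "GGGGAGACCC" → prefix "GGGGAGACC" already present; 1 new (C)
  "GGGGTGA" → prefix "GGGG" already present; 3 new (T, G, A)
  "GGGGCTTTT" → prefix "GGGGCTTTT" already present; 0 new (none)
  "GTCTGGTCC" → prefix "G" already present; 8 new (T, C, T, G, G, T, C, C)
  "GGGAAGA" → prefix "GGGAAGA" already present; 0 new (none)
  "GGGGCACA" → prefix "GGGGCA" already present; 2 new (C, A)
  "GGGGAGACCG" → prefix "GGGGAGACC" already present; 1 new (G)
  "GGGGCATTT" → prefix "GGGGCATT" already present; 1 new (T)
  "GGGGCGCTC" → prefix "GGGGCGC" already present; 2 new (T, C)
  "GTGAACGC" → prefix "GT" already present; 6 new (G, A, A, C, G, C)
  "GGGGCCCGT" → prefix "GGGGC" already present; 4 new (C, C, G, T)
Total nodes = 11 + 4 + 6 + 7 + 3 + 1 + 3 + 0 + 8 + 0 + 2 + 1 + 1 + 2 + 6 + 4 = 59

59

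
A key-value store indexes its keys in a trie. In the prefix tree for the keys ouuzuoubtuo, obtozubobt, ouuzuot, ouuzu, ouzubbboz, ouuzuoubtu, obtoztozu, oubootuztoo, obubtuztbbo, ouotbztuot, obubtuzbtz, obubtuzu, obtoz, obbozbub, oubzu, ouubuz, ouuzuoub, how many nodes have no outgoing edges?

13

Leaves are exactly the stored words that no other stored word extends.
Those words: "obbozbub", "obtoztozu", "obtozubobt", "obubtuzbtz", "obubtuztbbo", "obubtuzu", "oubootuztoo", "oubzu", "ouotbztuot", "ouubuz", "ouuzuot", "ouuzuoubtuo", "ouzubbboz"
Leaf count: 13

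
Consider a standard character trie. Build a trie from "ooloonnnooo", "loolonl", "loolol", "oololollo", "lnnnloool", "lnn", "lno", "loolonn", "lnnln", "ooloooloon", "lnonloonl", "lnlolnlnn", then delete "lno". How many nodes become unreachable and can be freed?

0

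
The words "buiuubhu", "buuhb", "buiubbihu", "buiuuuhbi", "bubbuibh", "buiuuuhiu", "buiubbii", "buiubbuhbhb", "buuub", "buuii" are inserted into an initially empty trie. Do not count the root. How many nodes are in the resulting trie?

38

Trie structure (* marks end of a word):
(root)
└─ b
   └─ u
      ├─ b
      │  └─ b
      │     └─ u
      │        └─ i
      │           └─ b
      │              └─ h *
      ├─ i
      │  └─ u
      │     ├─ b
      │     │  └─ b
      │     │     ├─ i
      │     │     │  ├─ h
      │     │     │  │  └─ u *
      │     │     │  └─ i *
      │     │     └─ u
      │     │        └─ h
      │     │           └─ b
      │     │              └─ h
      │     │                 └─ b *
      │     └─ u
      │        ├─ b
      │        │  └─ h
      │        │     └─ u *
      │        └─ u
      │           └─ h
      │              ├─ b
      │              │  └─ i *
      │              └─ i
      │                 └─ u *
      └─ u
         ├─ h
         │  └─ b *
         ├─ i
         │  └─ i *
         └─ u
            └─ b *
Counting every labelled node above: 38.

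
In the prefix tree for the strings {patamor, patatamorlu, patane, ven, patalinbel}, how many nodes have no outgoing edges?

5

A leaf is a node with no children — equivalently, the end of a word that is not a proper prefix of any other stored word.
Those words: "patalinbel", "patamor", "patane", "patatamorlu", "ven"
Leaf count: 5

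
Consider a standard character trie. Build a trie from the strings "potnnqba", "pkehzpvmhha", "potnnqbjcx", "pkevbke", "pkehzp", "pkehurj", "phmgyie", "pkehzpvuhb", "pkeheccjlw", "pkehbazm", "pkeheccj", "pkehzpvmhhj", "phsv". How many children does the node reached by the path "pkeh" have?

The children of the "pkeh" node are the distinct next characters among strings starting with "pkeh".
Characters that immediately follow "pkeh" among the stored strings: {b, e, u, z}.
That node has 4 child edges.

4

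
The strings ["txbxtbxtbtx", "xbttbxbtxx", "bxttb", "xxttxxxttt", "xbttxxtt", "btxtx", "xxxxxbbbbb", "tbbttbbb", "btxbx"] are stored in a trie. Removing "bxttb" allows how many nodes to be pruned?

4

Walk "bxttb" from the leaf back toward the root, removing each node that no remaining word uses.
The suffix "xttb" (4 nodes) is used only by "bxttb"; the node for "b" still has the child "t", so pruning stops there.
Nodes removed: 4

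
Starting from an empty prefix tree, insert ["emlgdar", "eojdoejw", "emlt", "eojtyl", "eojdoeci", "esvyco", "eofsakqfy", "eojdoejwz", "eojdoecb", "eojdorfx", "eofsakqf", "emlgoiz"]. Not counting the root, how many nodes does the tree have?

Trace insertions, counting only characters that open a new branch:
  "emlgdar" → 7 new (e, m, l, g, d, a, r)
  "eojdoejw" → prefix "e" already present; 7 new (o, j, d, o, e, j, w)
  "emlt" → prefix "eml" already present; 1 new (t)
  "eojtyl" → prefix "eoj" already present; 3 new (t, y, l)
  "eojdoeci" → prefix "eojdoe" already present; 2 new (c, i)
  "esvyco" → prefix "e" already present; 5 new (s, v, y, c, o)
  "eofsakqfy" → prefix "eo" already present; 7 new (f, s, a, k, q, f, y)
  "eojdoejwz" → prefix "eojdoejw" already present; 1 new (z)
  "eojdoecb" → prefix "eojdoec" already present; 1 new (b)
  "eojdorfx" → prefix "eojdo" already present; 3 new (r, f, x)
  "eofsakqf" → prefix "eofsakqf" already present; 0 new (none)
  "emlgoiz" → prefix "emlg" already present; 3 new (o, i, z)
Total nodes = 7 + 7 + 1 + 3 + 2 + 5 + 7 + 1 + 1 + 3 + 0 + 3 = 40

40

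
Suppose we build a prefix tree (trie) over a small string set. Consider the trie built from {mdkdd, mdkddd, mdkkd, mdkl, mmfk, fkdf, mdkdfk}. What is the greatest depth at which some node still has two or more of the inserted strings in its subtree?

5

Look for the deepest trie node that still has at least two words in its subtree.
e.g. "mdkdd" and "mdkddd" share the prefix "mdkdd" of length 5; no pair shares a longer one.
Longest shared-prefix length: 5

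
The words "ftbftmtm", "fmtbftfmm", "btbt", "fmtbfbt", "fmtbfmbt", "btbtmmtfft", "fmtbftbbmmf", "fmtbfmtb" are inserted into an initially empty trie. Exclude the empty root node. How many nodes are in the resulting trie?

38

For each word, the new-node count is its length minus the longest prefix already in the trie:
  "ftbftmtm" → 8 new (f, t, b, f, t, m, t, m)
  "fmtbftfmm" → prefix "f" already present; 8 new (m, t, b, f, t, f, m, m)
  "btbt" → 4 new (b, t, b, t)
  "fmtbfbt" → prefix "fmtbf" already present; 2 new (b, t)
  "fmtbfmbt" → prefix "fmtbf" already present; 3 new (m, b, t)
  "btbtmmtfft" → prefix "btbt" already present; 6 new (m, m, t, f, f, t)
  "fmtbftbbmmf" → prefix "fmtbft" already present; 5 new (b, b, m, m, f)
  "fmtbfmtb" → prefix "fmtbfm" already present; 2 new (t, b)
Total nodes = 8 + 8 + 4 + 2 + 3 + 6 + 5 + 2 = 38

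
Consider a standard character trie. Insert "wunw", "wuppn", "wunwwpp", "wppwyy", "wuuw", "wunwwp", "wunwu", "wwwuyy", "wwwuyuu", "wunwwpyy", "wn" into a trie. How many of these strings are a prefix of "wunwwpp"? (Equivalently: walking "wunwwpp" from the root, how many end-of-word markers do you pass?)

3

Traverse "wunwwpp" character by character; count nodes along the way that are marked as word ends.
Prefixes of the query that are stored words: "wunw", "wunwwp", "wunwwpp"
Count: 3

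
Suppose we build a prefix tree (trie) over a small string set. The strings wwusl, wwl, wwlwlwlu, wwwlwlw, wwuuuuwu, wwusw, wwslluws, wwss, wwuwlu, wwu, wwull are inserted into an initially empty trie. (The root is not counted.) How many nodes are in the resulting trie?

34

Trie structure (* marks end of a word):
(root)
└─ w
   └─ w
      ├─ l *
      │  └─ w
      │     └─ l
      │        └─ w
      │           └─ l
      │              └─ u *
      ├─ s
      │  ├─ l
      │  │  └─ l
      │  │     └─ u
      │  │        └─ w
      │  │           └─ s *
      │  └─ s *
      ├─ u *
      │  ├─ l
      │  │  └─ l *
      │  ├─ s
      │  │  ├─ l *
      │  │  └─ w *
      │  ├─ u
      │  │  └─ u
      │  │     └─ u
      │  │        └─ w
      │  │           └─ u *
      │  └─ w
      │     └─ l
      │        └─ u *
      └─ w
         └─ l
            └─ w
               └─ l
                  └─ w *
Counting every labelled node above: 34.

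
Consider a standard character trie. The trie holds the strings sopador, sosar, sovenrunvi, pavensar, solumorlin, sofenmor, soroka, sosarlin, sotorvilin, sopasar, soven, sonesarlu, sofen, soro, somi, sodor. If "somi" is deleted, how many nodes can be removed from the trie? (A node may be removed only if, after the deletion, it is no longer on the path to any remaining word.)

Walk "somi" from the leaf back toward the root, removing each node that no remaining word uses.
The suffix "mi" (2 nodes) is used only by "somi"; the node for "so" still has the child "p", so pruning stops there.
Nodes removed: 2

2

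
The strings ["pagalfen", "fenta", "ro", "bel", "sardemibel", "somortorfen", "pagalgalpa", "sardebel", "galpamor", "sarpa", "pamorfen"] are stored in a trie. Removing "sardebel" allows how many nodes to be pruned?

3

After clearing the end-marker at "sardebel", prune upward until reaching a node still needed by another word.
The suffix "bel" (3 nodes) is used only by "sardebel"; the node for "sarde" still has the child "m", so pruning stops there.
Nodes removed: 3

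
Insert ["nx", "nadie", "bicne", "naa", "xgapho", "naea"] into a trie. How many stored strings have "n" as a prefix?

Walk to "n"; the words in its subtree are exactly those with that prefix.
Matches: "naa", "nadie", "naea", "nx"
Count: 4

4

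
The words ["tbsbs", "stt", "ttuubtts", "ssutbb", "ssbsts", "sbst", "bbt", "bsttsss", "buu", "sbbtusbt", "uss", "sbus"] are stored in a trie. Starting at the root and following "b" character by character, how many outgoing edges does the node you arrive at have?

3

The children of the "b" node are the distinct next characters among strings starting with "b".
Distinct next characters after "b": b, s, u.
That node has 3 child edges.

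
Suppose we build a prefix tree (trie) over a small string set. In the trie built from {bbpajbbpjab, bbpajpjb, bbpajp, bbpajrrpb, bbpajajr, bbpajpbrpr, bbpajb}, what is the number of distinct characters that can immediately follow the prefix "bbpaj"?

4

Follow the path "bbpaj" to its node, then look at its outgoing edges.
Characters that immediately follow "bbpaj" among the stored strings: {a, b, p, r}.
That node has 4 child edges.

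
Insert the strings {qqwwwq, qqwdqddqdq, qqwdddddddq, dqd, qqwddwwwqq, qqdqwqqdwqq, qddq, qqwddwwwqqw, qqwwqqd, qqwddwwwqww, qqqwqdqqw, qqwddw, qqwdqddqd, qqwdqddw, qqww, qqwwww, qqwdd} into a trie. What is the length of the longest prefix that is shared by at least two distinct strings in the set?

Equivalently: take the maximum, over all pairs, of their longest common prefix length.
e.g. "qqwddwwwqq" and "qqwddwwwqqw" share the prefix "qqwddwwwqq" of length 10; no pair shares a longer one.
Longest shared-prefix length: 10

10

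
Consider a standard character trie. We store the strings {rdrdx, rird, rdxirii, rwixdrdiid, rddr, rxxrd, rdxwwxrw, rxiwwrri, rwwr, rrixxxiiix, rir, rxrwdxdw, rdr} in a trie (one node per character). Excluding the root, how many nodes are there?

For each word, the new-node count is its length minus the longest prefix already in the trie:
  "rdrdx" → 5 new (r, d, r, d, x)
  "rird" → prefix "r" already present; 3 new (i, r, d)
  "rdxirii" → prefix "rd" already present; 5 new (x, i, r, i, i)
  "rwixdrdiid" → prefix "r" already present; 9 new (w, i, x, d, r, d, i, i, d)
  "rddr" → prefix "rd" already present; 2 new (d, r)
  "rxxrd" → prefix "r" already present; 4 new (x, x, r, d)
  "rdxwwxrw" → prefix "rdx" already present; 5 new (w, w, x, r, w)
  "rxiwwrri" → prefix "rx" already present; 6 new (i, w, w, r, r, i)
  "rwwr" → prefix "rw" already present; 2 new (w, r)
  "rrixxxiiix" → prefix "r" already present; 9 new (r, i, x, x, x, i, i, i, x)
  "rir" → prefix "rir" already present; 0 new (none)
  "rxrwdxdw" → prefix "rx" already present; 6 new (r, w, d, x, d, w)
  "rdr" → prefix "rdr" already present; 0 new (none)
Total nodes = 5 + 3 + 5 + 9 + 2 + 4 + 5 + 6 + 2 + 9 + 0 + 6 + 0 = 56

56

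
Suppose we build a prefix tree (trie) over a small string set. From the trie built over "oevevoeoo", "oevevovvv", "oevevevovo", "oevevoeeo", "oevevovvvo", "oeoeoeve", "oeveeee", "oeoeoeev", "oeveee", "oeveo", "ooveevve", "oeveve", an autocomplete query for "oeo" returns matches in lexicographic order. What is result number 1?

Filter for "oeo…" and sort: "oeoeoeev", "oeoeoeve"
The 1st is oeoeoeev.

oeoeoeev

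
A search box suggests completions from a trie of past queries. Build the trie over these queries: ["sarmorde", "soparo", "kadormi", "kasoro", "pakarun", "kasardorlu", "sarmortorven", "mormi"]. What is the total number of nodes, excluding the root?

49

Trace insertions, counting only characters that open a new branch:
  "sarmorde" → 8 new (s, a, r, m, o, r, d, e)
  "soparo" → prefix "s" already present; 5 new (o, p, a, r, o)
  "kadormi" → 7 new (k, a, d, o, r, m, i)
  "kasoro" → prefix "ka" already present; 4 new (s, o, r, o)
  "pakarun" → 7 new (p, a, k, a, r, u, n)
  "kasardorlu" → prefix "kas" already present; 7 new (a, r, d, o, r, l, u)
  "sarmortorven" → prefix "sarmor" already present; 6 new (t, o, r, v, e, n)
  "mormi" → 5 new (m, o, r, m, i)
Total nodes = 8 + 5 + 7 + 4 + 7 + 7 + 6 + 5 = 49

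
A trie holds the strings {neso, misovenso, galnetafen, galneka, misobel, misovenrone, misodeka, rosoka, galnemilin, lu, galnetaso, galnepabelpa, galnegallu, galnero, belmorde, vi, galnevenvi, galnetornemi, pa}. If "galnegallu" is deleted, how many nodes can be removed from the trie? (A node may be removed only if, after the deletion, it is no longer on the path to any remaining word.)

A node on "galnegallu"'s path can go only if nothing else ends at it or branches off below it.
The suffix "gallu" (5 nodes) is used only by "galnegallu"; the node for "galne" still has the child "t", so pruning stops there.
Nodes removed: 5

5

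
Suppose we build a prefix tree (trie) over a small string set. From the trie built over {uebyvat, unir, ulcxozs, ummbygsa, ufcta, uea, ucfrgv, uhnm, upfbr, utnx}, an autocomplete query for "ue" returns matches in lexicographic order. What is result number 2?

Words with prefix "ue", in lexicographic order: "uea", "uebyvat"
The 2nd is uebyvat.

uebyvat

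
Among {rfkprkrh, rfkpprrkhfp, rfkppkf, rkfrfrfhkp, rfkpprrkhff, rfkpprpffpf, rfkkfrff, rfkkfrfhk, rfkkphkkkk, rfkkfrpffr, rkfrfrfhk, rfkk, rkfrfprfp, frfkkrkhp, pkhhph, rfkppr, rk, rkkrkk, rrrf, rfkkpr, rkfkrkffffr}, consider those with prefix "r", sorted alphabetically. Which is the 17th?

rkfrfrfhkp

Words with prefix "r", in lexicographic order: "rfkk", "rfkkfrff", "rfkkfrfhk", "rfkkfrpffr", "rfkkphkkkk", "rfkkpr", "rfkppkf", "rfkppr", "rfkpprpffpf", "rfkpprrkhff", "rfkpprrkhfp", "rfkprkrh", "rk", "rkfkrkffffr", "rkfrfprfp", "rkfrfrfhk", "rkfrfrfhkp", "rkkrkk", "rrrf"
The 17th is rkfrfrfhkp.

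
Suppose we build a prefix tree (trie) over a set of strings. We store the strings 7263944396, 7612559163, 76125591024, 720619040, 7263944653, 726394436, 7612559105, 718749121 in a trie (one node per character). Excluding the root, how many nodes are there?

Trace insertions, counting only characters that open a new branch:
  "7263944396" → 10 new (7, 2, 6, 3, 9, 4, 4, 3, 9, 6)
  "7612559163" → prefix "7" already present; 9 new (6, 1, 2, 5, 5, 9, 1, 6, 3)
  "76125591024" → prefix "76125591" already present; 3 new (0, 2, 4)
  "720619040" → prefix "72" already present; 7 new (0, 6, 1, 9, 0, 4, 0)
  "7263944653" → prefix "7263944" already present; 3 new (6, 5, 3)
  "726394436" → prefix "72639443" already present; 1 new (6)
  "7612559105" → prefix "761255910" already present; 1 new (5)
  "718749121" → prefix "7" already present; 8 new (1, 8, 7, 4, 9, 1, 2, 1)
Total nodes = 10 + 9 + 3 + 7 + 3 + 1 + 1 + 8 = 42

42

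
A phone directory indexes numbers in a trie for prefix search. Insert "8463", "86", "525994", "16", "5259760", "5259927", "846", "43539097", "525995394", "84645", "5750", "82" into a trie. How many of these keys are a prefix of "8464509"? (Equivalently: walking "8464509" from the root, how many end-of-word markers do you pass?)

2

Traverse "8464509" character by character; count nodes along the way that are marked as word ends.
Prefixes of the query that are stored words: "846", "84645"
Count: 2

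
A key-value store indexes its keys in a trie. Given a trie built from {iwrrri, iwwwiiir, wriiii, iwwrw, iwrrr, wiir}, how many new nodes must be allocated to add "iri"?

Walking "iri" from the root, the first 1 characters ("i") follow existing edges; "r" is the first miss.
So 3 − 1 = 2 new nodes.

2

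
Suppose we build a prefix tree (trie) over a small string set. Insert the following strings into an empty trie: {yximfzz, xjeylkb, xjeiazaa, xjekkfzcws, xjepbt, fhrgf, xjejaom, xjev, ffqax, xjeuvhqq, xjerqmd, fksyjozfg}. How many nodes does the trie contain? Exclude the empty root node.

60

Insert word by word; a character creates a node only if that edge doesn't already exist:
  "yximfzz" → 7 new (y, x, i, m, f, z, z)
  "xjeylkb" → 7 new (x, j, e, y, l, k, b)
  "xjeiazaa" → prefix "xje" already present; 5 new (i, a, z, a, a)
  "xjekkfzcws" → prefix "xje" already present; 7 new (k, k, f, z, c, w, s)
  "xjepbt" → prefix "xje" already present; 3 new (p, b, t)
  "fhrgf" → 5 new (f, h, r, g, f)
  "xjejaom" → prefix "xje" already present; 4 new (j, a, o, m)
  "xjev" → prefix "xje" already present; 1 new (v)
  "ffqax" → prefix "f" already present; 4 new (f, q, a, x)
  "xjeuvhqq" → prefix "xje" already present; 5 new (u, v, h, q, q)
  "xjerqmd" → prefix "xje" already present; 4 new (r, q, m, d)
  "fksyjozfg" → prefix "f" already present; 8 new (k, s, y, j, o, z, f, g)
Total nodes = 7 + 7 + 5 + 7 + 3 + 5 + 4 + 1 + 4 + 5 + 4 + 8 = 60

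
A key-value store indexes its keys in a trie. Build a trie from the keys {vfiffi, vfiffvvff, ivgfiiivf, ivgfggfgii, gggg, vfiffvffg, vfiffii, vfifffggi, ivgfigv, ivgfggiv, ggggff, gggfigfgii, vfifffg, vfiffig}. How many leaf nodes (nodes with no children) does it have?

Leaves are exactly the stored words that no other stored word extends.
Those words: "gggfigfgii", "ggggff", "ivgfggfgii", "ivgfggiv", "ivgfigv", "ivgfiiivf", "vfifffggi", "vfiffig", "vfiffii", "vfiffvffg", "vfiffvvff"
Leaf count: 11

11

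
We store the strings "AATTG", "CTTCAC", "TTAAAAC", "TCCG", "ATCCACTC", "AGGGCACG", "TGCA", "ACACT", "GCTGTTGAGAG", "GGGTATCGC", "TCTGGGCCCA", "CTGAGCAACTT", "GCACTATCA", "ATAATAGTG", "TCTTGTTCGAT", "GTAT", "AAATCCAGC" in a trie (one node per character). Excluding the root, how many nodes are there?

110

Insert word by word; a character creates a node only if that edge doesn't already exist:
  "AATTG" → 5 new (A, A, T, T, G)
  "CTTCAC" → 6 new (C, T, T, C, A, C)
  "TTAAAAC" → 7 new (T, T, A, A, A, A, C)
  "TCCG" → prefix "T" already present; 3 new (C, C, G)
  "ATCCACTC" → prefix "A" already present; 7 new (T, C, C, A, C, T, C)
  "AGGGCACG" → prefix "A" already present; 7 new (G, G, G, C, A, C, G)
  "TGCA" → prefix "T" already present; 3 new (G, C, A)
  "ACACT" → prefix "A" already present; 4 new (C, A, C, T)
  "GCTGTTGAGAG" → 11 new (G, C, T, G, T, T, G, A, G, A, G)
  "GGGTATCGC" → prefix "G" already present; 8 new (G, G, T, A, T, C, G, C)
  "TCTGGGCCCA" → prefix "TC" already present; 8 new (T, G, G, G, C, C, C, A)
  "CTGAGCAACTT" → prefix "CT" already present; 9 new (G, A, G, C, A, A, C, T, T)
  "GCACTATCA" → prefix "GC" already present; 7 new (A, C, T, A, T, C, A)
  "ATAATAGTG" → prefix "AT" already present; 7 new (A, A, T, A, G, T, G)
  "TCTTGTTCGAT" → prefix "TCT" already present; 8 new (T, G, T, T, C, G, A, T)
  "GTAT" → prefix "G" already present; 3 new (T, A, T)
  "AAATCCAGC" → prefix "AA" already present; 7 new (A, T, C, C, A, G, C)
Total nodes = 5 + 6 + 7 + 3 + 7 + 7 + 3 + 4 + 11 + 8 + 8 + 9 + 7 + 7 + 8 + 3 + 7 = 110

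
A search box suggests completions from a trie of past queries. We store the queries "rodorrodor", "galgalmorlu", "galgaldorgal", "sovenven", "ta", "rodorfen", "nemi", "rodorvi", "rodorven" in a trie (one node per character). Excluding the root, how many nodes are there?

Insert word by word; a character creates a node only if that edge doesn't already exist:
  "rodorrodor" → 10 new (r, o, d, o, r, r, o, d, o, r)
  "galgalmorlu" → 11 new (g, a, l, g, a, l, m, o, r, l, u)
  "galgaldorgal" → prefix "galgal" already present; 6 new (d, o, r, g, a, l)
  "sovenven" → 8 new (s, o, v, e, n, v, e, n)
  "ta" → 2 new (t, a)
  "rodorfen" → prefix "rodor" already present; 3 new (f, e, n)
  "nemi" → 4 new (n, e, m, i)
  "rodorvi" → prefix "rodor" already present; 2 new (v, i)
  "rodorven" → prefix "rodorv" already present; 2 new (e, n)
Total nodes = 10 + 11 + 6 + 8 + 2 + 3 + 4 + 2 + 2 = 48

48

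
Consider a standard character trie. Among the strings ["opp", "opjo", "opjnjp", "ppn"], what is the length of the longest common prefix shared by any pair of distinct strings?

3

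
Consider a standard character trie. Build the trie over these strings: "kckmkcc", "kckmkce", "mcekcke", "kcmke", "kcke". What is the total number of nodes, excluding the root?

19

Count nodes per top-level branch (shared prefixes stored once):
  'k'-branch (kcke, kckmkcc, kckmkce, kcmke): 12 nodes
  'm'-branch (mcekcke): 7 nodes
Sum: 19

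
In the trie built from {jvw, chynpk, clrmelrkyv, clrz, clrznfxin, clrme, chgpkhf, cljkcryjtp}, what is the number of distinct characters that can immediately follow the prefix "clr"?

Walk "clr" from the root, arriving at one node.
Distinct next characters after "clr": m, z.
That node has 2 child edges.

2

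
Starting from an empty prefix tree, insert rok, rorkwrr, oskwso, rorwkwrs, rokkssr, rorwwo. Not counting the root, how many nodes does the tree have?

25

Insert word by word; a character creates a node only if that edge doesn't already exist:
  "rok" → 3 new (r, o, k)
  "rorkwrr" → prefix "ro" already present; 5 new (r, k, w, r, r)
  "oskwso" → 6 new (o, s, k, w, s, o)
  "rorwkwrs" → prefix "ror" already present; 5 new (w, k, w, r, s)
  "rokkssr" → prefix "rok" already present; 4 new (k, s, s, r)
  "rorwwo" → prefix "rorw" already present; 2 new (w, o)
Total nodes = 3 + 5 + 6 + 5 + 4 + 2 = 25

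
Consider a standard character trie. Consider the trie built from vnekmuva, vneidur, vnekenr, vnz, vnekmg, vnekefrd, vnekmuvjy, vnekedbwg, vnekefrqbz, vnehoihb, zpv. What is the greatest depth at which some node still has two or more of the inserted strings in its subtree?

The deepest shared node is where two words last agree before diverging.
"vnekefrd" and "vnekefrqbz" agree on "vnekefr" (7 characters) before diverging; nothing deeper is shared.
Longest shared-prefix length: 7

7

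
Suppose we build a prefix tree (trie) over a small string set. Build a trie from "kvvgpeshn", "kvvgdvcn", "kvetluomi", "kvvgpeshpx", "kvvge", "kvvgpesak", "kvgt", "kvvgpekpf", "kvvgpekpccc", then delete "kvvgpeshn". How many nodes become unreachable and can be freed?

A node on "kvvgpeshn"'s path can go only if nothing else ends at it or branches off below it.
The suffix "n" (1 node) is used only by "kvvgpeshn"; the node for "kvvgpesh" still has the child "p", so pruning stops there.
Nodes removed: 1

1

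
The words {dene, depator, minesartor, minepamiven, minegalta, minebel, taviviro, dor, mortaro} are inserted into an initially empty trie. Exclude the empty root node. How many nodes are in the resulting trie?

50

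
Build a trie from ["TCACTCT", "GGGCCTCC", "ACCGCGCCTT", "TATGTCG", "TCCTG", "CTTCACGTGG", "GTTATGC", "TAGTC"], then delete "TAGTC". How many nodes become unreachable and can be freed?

After clearing the end-marker at "TAGTC", prune upward until reaching a node still needed by another word.
The suffix "GTC" (3 nodes) is used only by "TAGTC"; the node for "TA" still has the child "T", so pruning stops there.
Nodes removed: 3

3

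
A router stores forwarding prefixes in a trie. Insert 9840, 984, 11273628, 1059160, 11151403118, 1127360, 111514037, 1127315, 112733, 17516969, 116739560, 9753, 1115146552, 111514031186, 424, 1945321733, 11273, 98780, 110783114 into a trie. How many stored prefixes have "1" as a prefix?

Traverse to the node for "1", then collect every word in that subtree.
Matches: "1059160", "110783114", "11151403118", "111514031186", "111514037", "1115146552", "11273", "1127315", "112733", "1127360", "11273628", "116739560", "17516969", "1945321733"
Count: 14

14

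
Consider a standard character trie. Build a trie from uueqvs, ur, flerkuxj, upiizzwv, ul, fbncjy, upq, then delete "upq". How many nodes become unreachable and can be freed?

1

After clearing the end-marker at "upq", prune upward until reaching a node still needed by another word.
The suffix "q" (1 node) is used only by "upq"; the node for "up" still has the child "i", so pruning stops there.
Nodes removed: 1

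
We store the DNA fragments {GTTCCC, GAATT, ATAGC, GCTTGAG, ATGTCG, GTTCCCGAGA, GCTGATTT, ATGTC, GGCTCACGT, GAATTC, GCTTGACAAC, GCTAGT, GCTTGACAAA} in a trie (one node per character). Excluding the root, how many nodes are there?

51

Trace insertions, counting only characters that open a new branch:
  "GTTCCC" → 6 new (G, T, T, C, C, C)
  "GAATT" → prefix "G" already present; 4 new (A, A, T, T)
  "ATAGC" → 5 new (A, T, A, G, C)
  "GCTTGAG" → prefix "G" already present; 6 new (C, T, T, G, A, G)
  "ATGTCG" → prefix "AT" already present; 4 new (G, T, C, G)
  "GTTCCCGAGA" → prefix "GTTCCC" already present; 4 new (G, A, G, A)
  "GCTGATTT" → prefix "GCT" already present; 5 new (G, A, T, T, T)
  "ATGTC" → prefix "ATGTC" already present; 0 new (none)
  "GGCTCACGT" → prefix "G" already present; 8 new (G, C, T, C, A, C, G, T)
  "GAATTC" → prefix "GAATT" already present; 1 new (C)
  "GCTTGACAAC" → prefix "GCTTGA" already present; 4 new (C, A, A, C)
  "GCTAGT" → prefix "GCT" already present; 3 new (A, G, T)
  "GCTTGACAAA" → prefix "GCTTGACAA" already present; 1 new (A)
Total nodes = 6 + 4 + 5 + 6 + 4 + 4 + 5 + 0 + 8 + 1 + 4 + 3 + 1 = 51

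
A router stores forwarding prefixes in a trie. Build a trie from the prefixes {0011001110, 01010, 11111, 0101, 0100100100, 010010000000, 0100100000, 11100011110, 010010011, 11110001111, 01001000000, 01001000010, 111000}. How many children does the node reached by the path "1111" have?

2

Follow the path "1111" to its node, then look at its outgoing edges.
Distinct next characters after "1111": 0, 1.
That node has 2 child edges.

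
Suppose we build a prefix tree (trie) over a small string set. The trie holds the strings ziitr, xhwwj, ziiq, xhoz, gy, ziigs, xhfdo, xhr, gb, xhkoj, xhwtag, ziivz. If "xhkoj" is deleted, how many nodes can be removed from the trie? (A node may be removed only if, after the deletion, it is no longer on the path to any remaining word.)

After clearing the end-marker at "xhkoj", prune upward until reaching a node still needed by another word.
The suffix "koj" (3 nodes) is used only by "xhkoj"; the node for "xh" still has the child "w", so pruning stops there.
Nodes removed: 3

3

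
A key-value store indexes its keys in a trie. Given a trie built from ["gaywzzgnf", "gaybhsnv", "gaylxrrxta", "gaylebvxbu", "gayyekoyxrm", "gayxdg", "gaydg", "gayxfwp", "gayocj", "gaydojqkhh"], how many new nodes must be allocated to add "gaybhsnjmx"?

"gaybhsn" is already a path in the trie; the remaining "jmx" must be added.
New nodes needed: |"gaybhsnjmx"| − 7 = 10 − 7 = 3.

3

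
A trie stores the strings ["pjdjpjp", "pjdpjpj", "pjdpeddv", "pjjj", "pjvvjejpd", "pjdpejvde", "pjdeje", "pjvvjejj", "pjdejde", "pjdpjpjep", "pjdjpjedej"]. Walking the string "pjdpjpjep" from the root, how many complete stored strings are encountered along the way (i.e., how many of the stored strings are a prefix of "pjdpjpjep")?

2

Check each prefix of "pjdpjpjep" against the stored set — each match is an end-marker on the path.
Prefixes of the query that are stored words: "pjdpjpj", "pjdpjpjep"
Count: 2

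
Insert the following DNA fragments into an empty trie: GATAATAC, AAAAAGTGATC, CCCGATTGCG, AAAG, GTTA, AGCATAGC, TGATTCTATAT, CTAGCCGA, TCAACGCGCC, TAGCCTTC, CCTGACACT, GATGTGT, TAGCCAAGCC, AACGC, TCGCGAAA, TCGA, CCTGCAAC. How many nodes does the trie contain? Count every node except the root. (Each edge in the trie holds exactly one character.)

Trace insertions, counting only characters that open a new branch:
  "GATAATAC" → 8 new (G, A, T, A, A, T, A, C)
  "AAAAAGTGATC" → 11 new (A, A, A, A, A, G, T, G, A, T, C)
  "CCCGATTGCG" → 10 new (C, C, C, G, A, T, T, G, C, G)
  "AAAG" → prefix "AAA" already present; 1 new (G)
  "GTTA" → prefix "G" already present; 3 new (T, T, A)
  "AGCATAGC" → prefix "A" already present; 7 new (G, C, A, T, A, G, C)
  "TGATTCTATAT" → 11 new (T, G, A, T, T, C, T, A, T, A, T)
  "CTAGCCGA" → prefix "C" already present; 7 new (T, A, G, C, C, G, A)
  "TCAACGCGCC" → prefix "T" already present; 9 new (C, A, A, C, G, C, G, C, C)
  "TAGCCTTC" → prefix "T" already present; 7 new (A, G, C, C, T, T, C)
  "CCTGACACT" → prefix "CC" already present; 7 new (T, G, A, C, A, C, T)
  "GATGTGT" → prefix "GAT" already present; 4 new (G, T, G, T)
  "TAGCCAAGCC" → prefix "TAGCC" already present; 5 new (A, A, G, C, C)
  "AACGC" → prefix "AA" already present; 3 new (C, G, C)
  "TCGCGAAA" → prefix "TC" already present; 6 new (G, C, G, A, A, A)
  "TCGA" → prefix "TCG" already present; 1 new (A)
  "CCTGCAAC" → prefix "CCTG" already present; 4 new (C, A, A, C)
Total nodes = 8 + 11 + 10 + 1 + 3 + 7 + 11 + 7 + 9 + 7 + 7 + 4 + 5 + 3 + 6 + 1 + 4 = 104

104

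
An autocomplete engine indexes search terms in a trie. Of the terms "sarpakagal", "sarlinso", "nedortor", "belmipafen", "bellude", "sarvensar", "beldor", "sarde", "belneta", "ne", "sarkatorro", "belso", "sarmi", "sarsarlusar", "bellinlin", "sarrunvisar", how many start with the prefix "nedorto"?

Filter for entries beginning with "nedorto":
Words under "nedorto": nedortor
Count: 1

1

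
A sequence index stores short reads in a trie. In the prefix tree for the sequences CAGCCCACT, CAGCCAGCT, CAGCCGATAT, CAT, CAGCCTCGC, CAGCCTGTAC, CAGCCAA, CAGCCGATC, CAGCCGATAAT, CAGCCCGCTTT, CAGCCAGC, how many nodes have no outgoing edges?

Leaves are exactly the stored words that no other stored word extends.
Those words: "CAGCCAA", "CAGCCAGCT", "CAGCCCACT", "CAGCCCGCTTT", "CAGCCGATAAT", "CAGCCGATAT", "CAGCCGATC", "CAGCCTCGC", "CAGCCTGTAC", "CAT"
Leaf count: 10

10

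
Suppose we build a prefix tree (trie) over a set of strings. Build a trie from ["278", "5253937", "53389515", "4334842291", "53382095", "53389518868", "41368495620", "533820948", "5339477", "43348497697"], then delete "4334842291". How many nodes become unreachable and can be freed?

Walk "4334842291" from the leaf back toward the root, removing each node that no remaining word uses.
The suffix "2291" (4 nodes) is used only by "4334842291"; the node for "433484" still has the child "9", so pruning stops there.
Nodes removed: 4

4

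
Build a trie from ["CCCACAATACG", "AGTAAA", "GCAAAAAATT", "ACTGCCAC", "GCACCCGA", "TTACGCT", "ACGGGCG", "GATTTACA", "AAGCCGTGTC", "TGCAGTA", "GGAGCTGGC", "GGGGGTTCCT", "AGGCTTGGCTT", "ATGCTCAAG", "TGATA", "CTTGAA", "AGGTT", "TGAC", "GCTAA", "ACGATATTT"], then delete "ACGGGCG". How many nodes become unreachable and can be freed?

4

A node on "ACGGGCG"'s path can go only if nothing else ends at it or branches off below it.
The suffix "GGCG" (4 nodes) is used only by "ACGGGCG"; the node for "ACG" still has the child "A", so pruning stops there.
Nodes removed: 4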